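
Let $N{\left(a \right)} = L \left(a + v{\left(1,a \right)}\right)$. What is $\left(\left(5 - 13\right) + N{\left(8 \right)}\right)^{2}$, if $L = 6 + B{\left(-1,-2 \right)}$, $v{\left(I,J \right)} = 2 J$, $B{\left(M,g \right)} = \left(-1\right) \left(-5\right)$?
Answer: $65536$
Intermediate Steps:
$B{\left(M,g \right)} = 5$
$L = 11$ ($L = 6 + 5 = 11$)
$N{\left(a \right)} = 33 a$ ($N{\left(a \right)} = 11 \left(a + 2 a\right) = 11 \cdot 3 a = 33 a$)
$\left(\left(5 - 13\right) + N{\left(8 \right)}\right)^{2} = \left(\left(5 - 13\right) + 33 \cdot 8\right)^{2} = \left(\left(5 - 13\right) + 264\right)^{2} = \left(-8 + 264\right)^{2} = 256^{2} = 65536$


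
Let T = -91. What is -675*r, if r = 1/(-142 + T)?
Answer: 675/233 ≈ 2.8970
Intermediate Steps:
r = -1/233 (r = 1/(-142 - 91) = 1/(-233) = -1/233 ≈ -0.0042918)
-675*r = -675*(-1/233) = 675/233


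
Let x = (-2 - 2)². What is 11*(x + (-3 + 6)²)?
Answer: 275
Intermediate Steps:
x = 16 (x = (-4)² = 16)
11*(x + (-3 + 6)²) = 11*(16 + (-3 + 6)²) = 11*(16 + 3²) = 11*(16 + 9) = 11*25 = 275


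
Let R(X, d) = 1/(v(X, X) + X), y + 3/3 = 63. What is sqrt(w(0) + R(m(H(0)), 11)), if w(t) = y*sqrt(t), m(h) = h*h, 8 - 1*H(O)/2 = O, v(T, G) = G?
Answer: sqrt(2)/32 ≈ 0.044194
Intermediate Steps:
y = 62 (y = -1 + 63 = 62)
H(O) = 16 - 2*O
m(h) = h**2
R(X, d) = 1/(2*X) (R(X, d) = 1/(X + X) = 1/(2*X))
w(t) = 62*sqrt(t)
sqrt(w(0) + R(m(H(0)), 11)) = sqrt(62*sqrt(0) + 1/(2*((16 - 2*0)**2))) = sqrt(62*0 + 1/(2*((16 + 0)**2))) = sqrt(0 + 1/(2*(16**2))) = sqrt(0 + (1/2)/256) = sqrt(0 + (1/2)*(1/256)) = sqrt(0 + 1/512) = sqrt(1/512) = sqrt(2)/32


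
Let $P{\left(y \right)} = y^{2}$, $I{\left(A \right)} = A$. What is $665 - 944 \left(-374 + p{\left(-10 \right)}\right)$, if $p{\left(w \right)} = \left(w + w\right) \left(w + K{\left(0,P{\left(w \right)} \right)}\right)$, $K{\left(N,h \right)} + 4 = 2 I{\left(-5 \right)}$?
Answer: $-99399$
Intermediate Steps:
$K{\left(N,h \right)} = -14$ ($K{\left(N,h \right)} = -4 + 2 \left(-5\right) = -4 - 10 = -14$)
$p{\left(w \right)} = 2 w \left(-14 + w\right)$ ($p{\left(w \right)} = \left(w + w\right) \left(w - 14\right) = 2 w \left(-14 + w\right)$)
$665 - 944 \left(-374 + p{\left(-10 \right)}\right) = 665 - 944 \left(-374 + 2 \left(-10\right) \left(-14 - 10\right)\right) = 665 - 944 \left(-374 + 2 \left(-10\right) \left(-24\right)\right) = 665 - 944 \left(-374 + 480\right) = 665 - 100064 = -99399$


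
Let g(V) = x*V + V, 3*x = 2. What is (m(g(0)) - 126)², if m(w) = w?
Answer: 15876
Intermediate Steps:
x = ⅔ (x = (⅓)*2 = ⅔ ≈ 0.66667)
g(V) = 5*V/3 (g(V) = 2*V/3 + V = 5*V/3)
(m(g(0)) - 126)² = ((5/3)*0 - 126)² = (0 - 126)² = (-126)² = 15876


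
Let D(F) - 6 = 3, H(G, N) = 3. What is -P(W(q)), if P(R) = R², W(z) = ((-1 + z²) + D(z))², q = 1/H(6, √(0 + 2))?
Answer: -28398241/6561 ≈ -4328.3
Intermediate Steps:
D(F) = 9 (D(F) = 6 + 3 = 9)
q = ⅓ (q = 1/3 = ⅓ ≈ 0.33333)
W(z) = (8 + z²)² (W(z) = ((-1 + z²) + 9)² = (8 + z²)²)
-P(W(q)) = -((8 + (⅓)²)²)² = -((8 + ⅑)²)² = -((73/9)²)² = -(5329/81)² = -1*28398241/6561 = -28398241/6561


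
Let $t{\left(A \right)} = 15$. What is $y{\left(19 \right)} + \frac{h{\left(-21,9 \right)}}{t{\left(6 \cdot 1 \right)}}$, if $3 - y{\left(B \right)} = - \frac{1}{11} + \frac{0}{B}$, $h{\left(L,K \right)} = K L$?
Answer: $- \frac{523}{55} \approx -9.5091$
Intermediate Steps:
$y{\left(B \right)} = \frac{34}{11}$ ($y{\left(B \right)} = 3 - \left(- \frac{1}{11} + \frac{0}{B}\right) = 3 - \left(\left(-1\right) \frac{1}{11} + 0\right) = 3 - \left(- \frac{1}{11} + 0\right) = 3 - - \frac{1}{11} = 3 + \frac{1}{11} = \frac{34}{11}$)
$y{\left(19 \right)} + \frac{h{\left(-21,9 \right)}}{t{\left(6 \cdot 1 \right)}} = \frac{34}{11} + \frac{9 \left(-21\right)}{15} = \frac{34}{11} - \frac{63}{5} = - \frac{523}{55}$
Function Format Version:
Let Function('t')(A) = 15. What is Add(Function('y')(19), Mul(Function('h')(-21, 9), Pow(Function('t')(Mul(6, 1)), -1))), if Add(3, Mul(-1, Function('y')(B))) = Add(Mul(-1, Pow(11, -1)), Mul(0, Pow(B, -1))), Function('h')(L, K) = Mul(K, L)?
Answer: Rational(-523, 55) ≈ -9.5091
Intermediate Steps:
Function('y')(B) = Rational(34, 11) (Function('y')(B) = Add(3, Mul(-1, Add(Mul(-1, Pow(11, -1)), Mul(0, Pow(B, -1))))) = Add(3, Mul(-1, Add(Mul(-1, Rational(1, 11)), 0))) = Add(3, Mul(-1, Add(Rational(-1, 11), 0))) = Add(3, Mul(-1, Rational(-1, 11))) = Add(3, Rational(1, 11)) = Rational(34, 11))
Add(Function('y')(19), Mul(Function('h')(-21, 9), Pow(Function('t')(Mul(6, 1)), -1))) = Add(Rational(34, 11), Mul(Mul(9, -21), Pow(15, -1))) = Add(Rational(34, 11), Mul(-189, Rational(1, 15))) = Add(Rational(34, 11), Rational(-63, 5)) = Rational(-523, 55)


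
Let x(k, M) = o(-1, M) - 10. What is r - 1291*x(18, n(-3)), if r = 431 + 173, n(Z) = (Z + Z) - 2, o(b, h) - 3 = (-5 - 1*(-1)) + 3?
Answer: 10932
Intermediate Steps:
o(b, h) = 2 (o(b, h) = 3 + ((-5 - 1*(-1)) + 3) = 3 + ((-5 + 1) + 3) = 3 + (-4 + 3) = 3 - 1 = 2)
n(Z) = -2 + 2*Z (n(Z) = 2*Z - 2 = -2 + 2*Z)
r = 604
x(k, M) = -8 (x(k, M) = 2 - 10 = -8)
r - 1291*x(18, n(-3)) = 604 - 1291*(-8) = 604 + 10328 = 10932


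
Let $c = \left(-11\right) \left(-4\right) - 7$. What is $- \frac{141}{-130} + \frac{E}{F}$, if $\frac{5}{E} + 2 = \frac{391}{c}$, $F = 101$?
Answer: $\frac{4538447}{4162210} \approx 1.0904$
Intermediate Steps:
$c = 37$ ($c = 44 - 7 = 37$)
$E = \frac{185}{317}$ ($E = \frac{5}{-2 + \frac{391}{37}} = \frac{5}{\frac{317}{37}} = 5 \cdot \frac{37}{317} = \frac{185}{317} \approx 0.5836$)
$- \frac{141}{-130} + \frac{E}{F} = - \frac{141}{-130} + \frac{185}{317 \cdot 101} = \left(-141\right) \left(- \frac{1}{130}\right) + \frac{185}{317} \cdot \frac{1}{101} = \frac{141}{130} + \frac{185}{32017} = \frac{4538447}{4162210}$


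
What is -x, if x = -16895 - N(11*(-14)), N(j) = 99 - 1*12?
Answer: 16982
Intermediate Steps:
N(j) = 87 (N(j) = 99 - 12 = 87)
x = -16982 (x = -16895 - 1*87 = -16895 - 87 = -16982)
-x = -1*(-16982) = 16982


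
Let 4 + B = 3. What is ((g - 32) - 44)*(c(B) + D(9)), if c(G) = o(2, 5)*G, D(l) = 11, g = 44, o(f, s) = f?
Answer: -288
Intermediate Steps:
B = -1 (B = -4 + 3 = -1)
c(G) = 2*G
((g - 32) - 44)*(c(B) + D(9)) = ((44 - 32) - 44)*(2*(-1) + 11) = (12 - 44)*(-2 + 11) = -32*9 = -288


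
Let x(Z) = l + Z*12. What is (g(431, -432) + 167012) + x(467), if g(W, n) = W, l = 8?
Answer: 173055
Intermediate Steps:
x(Z) = 8 + 12*Z (x(Z) = 8 + Z*12 = 8 + 12*Z)
(g(431, -432) + 167012) + x(467) = (431 + 167012) + (8 + 12*467) = 167443 + (8 + 5604) = 167443 + 5612 = 173055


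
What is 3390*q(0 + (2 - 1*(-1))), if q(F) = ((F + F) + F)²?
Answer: 274590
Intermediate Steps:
q(F) = 9*F² (q(F) = (2*F + F)² = (3*F)² = 9*F²)
3390*q(0 + (2 - 1*(-1))) = 3390*(9*(0 + (2 - 1*(-1)))²) = 3390*(9*(0 + (2 + 1))²) = 3390*(9*(0 + 3)²) = 3390*(9*3²) = 3390*(9*9) = 3390*81 = 274590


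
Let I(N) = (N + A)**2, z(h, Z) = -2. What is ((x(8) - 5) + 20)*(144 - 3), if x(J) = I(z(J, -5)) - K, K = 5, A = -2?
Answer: 3666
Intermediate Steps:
I(N) = (-2 + N)**2 (I(N) = (N - 2)**2 = (-2 + N)**2)
x(J) = 11 (x(J) = (-2 - 2)**2 - 1*5 = (-4)**2 - 5 = 16 - 5 = 11)
((x(8) - 5) + 20)*(144 - 3) = ((11 - 5) + 20)*(144 - 3) = (6 + 20)*141 = 26*141 = 3666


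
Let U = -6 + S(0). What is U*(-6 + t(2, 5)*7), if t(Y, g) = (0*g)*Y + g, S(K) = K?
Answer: -174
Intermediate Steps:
t(Y, g) = g (t(Y, g) = 0*Y + g = 0 + g = g)
U = -6 (U = -6 + 0 = -6)
U*(-6 + t(2, 5)*7) = -6*(-6 + 5*7) = -6*(-6 + 35) = -6*29 = -174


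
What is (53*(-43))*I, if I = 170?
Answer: -387430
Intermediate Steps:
(53*(-43))*I = (53*(-43))*170 = -2279*170 = -387430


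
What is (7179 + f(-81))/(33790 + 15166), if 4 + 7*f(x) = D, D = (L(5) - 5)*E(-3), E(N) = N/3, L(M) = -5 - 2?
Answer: 50261/342692 ≈ 0.14667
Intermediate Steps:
L(M) = -7
E(N) = N/3 (E(N) = N*(⅓) = N/3)
D = 12 (D = (-7 - 5)*((⅓)*(-3)) = -12*(-1) = 12)
f(x) = 8/7 (f(x) = -4/7 + (⅐)*12 = -4/7 + 12/7 = 8/7)
(7179 + f(-81))/(33790 + 15166) = (7179 + 8/7)/(33790 + 15166) = (50261/7)/48956 = (50261/7)*(1/48956) = 50261/342692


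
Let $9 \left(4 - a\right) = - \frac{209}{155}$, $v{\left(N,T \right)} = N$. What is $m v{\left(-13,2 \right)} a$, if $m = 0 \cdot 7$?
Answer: $0$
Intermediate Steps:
$a = \frac{5789}{1395}$ ($a = 4 - \frac{\left(-209\right) \frac{1}{155}}{9} = 4 - - \frac{209}{1395} = 4 + \frac{209}{1395} = \frac{5789}{1395} \approx 4.1498$)
$m = 0$
$m v{\left(-13,2 \right)} a = 0 \left(-13\right) \frac{5789}{1395} = 0 \cdot \frac{5789}{1395} = 0$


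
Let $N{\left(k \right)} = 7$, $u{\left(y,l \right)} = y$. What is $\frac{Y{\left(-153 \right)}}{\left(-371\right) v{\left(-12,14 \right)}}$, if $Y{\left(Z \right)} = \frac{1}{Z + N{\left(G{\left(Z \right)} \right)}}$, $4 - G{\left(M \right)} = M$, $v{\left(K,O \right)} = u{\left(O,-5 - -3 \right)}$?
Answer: $\frac{1}{758324} \approx 1.3187 \cdot 10^{-6}$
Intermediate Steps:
$v{\left(K,O \right)} = O$
$G{\left(M \right)} = 4 - M$
$Y{\left(Z \right)} = \frac{1}{7 + Z}$ ($Y{\left(Z \right)} = \frac{1}{Z + 7} = \frac{1}{7 + Z}$)
$\frac{Y{\left(-153 \right)}}{\left(-371\right) v{\left(-12,14 \right)}} = \frac{1}{\left(7 - 153\right) \left(\left(-371\right) 14\right)} = \frac{1}{\left(-146\right) \left(-5194\right)} = \left(- \frac{1}{146}\right) \left(- \frac{1}{5194}\right) = \frac{1}{758324}$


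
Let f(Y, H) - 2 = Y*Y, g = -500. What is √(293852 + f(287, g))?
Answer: √376223 ≈ 613.37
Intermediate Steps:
f(Y, H) = 2 + Y² (f(Y, H) = 2 + Y*Y = 2 + Y²)
√(293852 + f(287, g)) = √(293852 + (2 + 287²)) = √(293852 + (2 + 82369)) = √(293852 + 82371) = √376223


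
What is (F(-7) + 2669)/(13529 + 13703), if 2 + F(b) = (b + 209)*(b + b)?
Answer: -7/1184 ≈ -0.0059122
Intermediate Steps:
F(b) = -2 + 2*b*(209 + b) (F(b) = -2 + (b + 209)*(b + b) = -2 + (209 + b)*(2*b) = -2 + 2*b*(209 + b))
(F(-7) + 2669)/(13529 + 13703) = ((-2 + 2*(-7)² + 418*(-7)) + 2669)/(13529 + 13703) = ((-2 + 2*49 - 2926) + 2669)/27232 = ((-2 + 98 - 2926) + 2669)*(1/27232) = (-2830 + 2669)*(1/27232) = -161*1/27232 = -7/1184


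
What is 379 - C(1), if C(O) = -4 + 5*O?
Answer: 378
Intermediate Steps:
379 - C(1) = 379 - (-4 + 5*1) = 379 - (-4 + 5) = 379 - 1*1 = 379 - 1 = 378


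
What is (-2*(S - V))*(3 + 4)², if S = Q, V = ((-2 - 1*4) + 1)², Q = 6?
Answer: 1862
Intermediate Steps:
V = 25 (V = ((-2 - 4) + 1)² = (-6 + 1)² = (-5)² = 25)
S = 6
(-2*(S - V))*(3 + 4)² = (-2*(6 - 1*25))*(3 + 4)² = -2*(6 - 25)*7² = -2*(-19)*49 = 38*49 = 1862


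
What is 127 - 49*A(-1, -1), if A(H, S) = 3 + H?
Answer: 29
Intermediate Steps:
127 - 49*A(-1, -1) = 127 - 49*(3 - 1) = 127 - 49*2 = 127 - 98 = 29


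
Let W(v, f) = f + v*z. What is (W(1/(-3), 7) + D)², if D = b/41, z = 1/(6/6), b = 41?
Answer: 529/9 ≈ 58.778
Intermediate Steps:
z = 1 (z = 1/(6*(⅙)) = 1/1 = 1)
W(v, f) = f + v (W(v, f) = f + v*1 = f + v)
D = 1 (D = 41/41 = 41*(1/41) = 1)
(W(1/(-3), 7) + D)² = ((7 + 1/(-3)) + 1)² = ((7 - ⅓) + 1)² = (20/3 + 1)² = (23/3)² = 529/9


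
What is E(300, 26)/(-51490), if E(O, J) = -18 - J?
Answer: 22/25745 ≈ 0.00085454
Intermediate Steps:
E(300, 26)/(-51490) = (-18 - 1*26)/(-51490) = (-18 - 26)*(-1/51490) = -44*(-1/51490) = 22/25745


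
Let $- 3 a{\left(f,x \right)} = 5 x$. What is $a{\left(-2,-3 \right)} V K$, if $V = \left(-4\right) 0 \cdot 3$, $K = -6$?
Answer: $0$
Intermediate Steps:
$V = 0$ ($V = 0 \cdot 3 = 0$)
$a{\left(f,x \right)} = - \frac{5 x}{3}$
$a{\left(-2,-3 \right)} V K = \left(- \frac{5}{3}\right) \left(-3\right) 0 \left(-6\right) = 5 \cdot 0 \left(-6\right) = 0 \left(-6\right) = 0$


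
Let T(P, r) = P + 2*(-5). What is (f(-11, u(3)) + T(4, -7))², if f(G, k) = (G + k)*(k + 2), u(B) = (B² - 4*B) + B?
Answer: 784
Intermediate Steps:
u(B) = B² - 3*B
T(P, r) = -10 + P (T(P, r) = P - 10 = -10 + P)
f(G, k) = (2 + k)*(G + k) (f(G, k) = (G + k)*(2 + k) = (2 + k)*(G + k))
(f(-11, u(3)) + T(4, -7))² = (((3*(-3 + 3))² + 2*(-11) + 2*(3*(-3 + 3)) - 33*(-3 + 3)) + (-10 + 4))² = (((3*0)² - 22 + 2*(3*0) - 33*0) - 6)² = ((0² - 22 + 2*0 - 11*0) - 6)² = ((0 - 22 + 0 + 0) - 6)² = (-22 - 6)² = (-28)² = 784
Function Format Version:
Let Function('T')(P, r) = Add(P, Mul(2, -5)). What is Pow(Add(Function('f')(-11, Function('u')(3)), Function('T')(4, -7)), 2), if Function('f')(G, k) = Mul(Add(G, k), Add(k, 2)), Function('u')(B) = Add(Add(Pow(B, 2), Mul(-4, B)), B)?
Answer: 784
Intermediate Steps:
Function('u')(B) = Add(Pow(B, 2), Mul(-3, B))
Function('T')(P, r) = Add(-10, P) (Function('T')(P, r) = Add(P, -10) = Add(-10, P))
Function('f')(G, k) = Mul(Add(2, k), Add(G, k)) (Function('f')(G, k) = Mul(Add(G, k), Add(2, k)) = Mul(Add(2, k), Add(G, k)))
Pow(Add(Function('f')(-11, Function('u')(3)), Function('T')(4, -7)), 2) = Pow(Add(Add(Pow(Mul(3, Add(-3, 3)), 2), Mul(2, -11), Mul(2, Mul(3, Add(-3, 3))), Mul(-11, Mul(3, Add(-3, 3)))), Add(-10, 4)), 2) = Pow(Add(Add(Pow(Mul(3, 0), 2), -22, Mul(2, Mul(3, 0)), Mul(-11, Mul(3, 0))), -6), 2) = Pow(Add(Add(Pow(0, 2), -22, Mul(2, 0), Mul(-11, 0)), -6), 2) = Pow(Add(Add(0, -22, 0, 0), -6), 2) = Pow(Add(-22, -6), 2) = Pow(-28, 2) = 784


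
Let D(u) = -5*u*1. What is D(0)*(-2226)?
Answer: 0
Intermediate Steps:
D(u) = -5*u
D(0)*(-2226) = -5*0*(-2226) = 0*(-2226) = 0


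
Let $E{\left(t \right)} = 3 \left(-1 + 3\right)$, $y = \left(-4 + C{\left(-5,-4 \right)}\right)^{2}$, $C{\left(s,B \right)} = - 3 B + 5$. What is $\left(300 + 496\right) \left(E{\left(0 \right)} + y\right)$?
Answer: $139300$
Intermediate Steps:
$C{\left(s,B \right)} = 5 - 3 B$
$y = 169$ ($y = \left(-4 + \left(5 - -12\right)\right)^{2} = \left(-4 + \left(5 + 12\right)\right)^{2} = \left(-4 + 17\right)^{2} = 13^{2} = 169$)
$E{\left(t \right)} = 6$ ($E{\left(t \right)} = 3 \cdot 2 = 6$)
$\left(300 + 496\right) \left(E{\left(0 \right)} + y\right) = \left(300 + 496\right) \left(6 + 169\right) = 796 \cdot 175 = 139300$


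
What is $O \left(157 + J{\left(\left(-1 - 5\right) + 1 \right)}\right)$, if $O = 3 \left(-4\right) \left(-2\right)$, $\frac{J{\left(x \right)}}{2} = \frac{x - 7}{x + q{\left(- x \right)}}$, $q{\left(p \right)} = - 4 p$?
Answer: $\frac{94776}{25} \approx 3791.0$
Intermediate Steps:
$J{\left(x \right)} = \frac{2 \left(-7 + x\right)}{5 x}$ ($J{\left(x \right)} = 2 \frac{x - 7}{x - 4 \left(- x\right)} = 2 \frac{-7 + x}{x + 4 x} = 2 \frac{-7 + x}{5 x} = \frac{2 \left(-7 + x\right)}{5 x}$)
$O = 24$ ($O = \left(-12\right) \left(-2\right) = 24$)
$O \left(157 + J{\left(\left(-1 - 5\right) + 1 \right)}\right) = 24 \left(157 + \frac{2 \left(-7 + \left(\left(-1 - 5\right) + 1\right)\right)}{5 \left(\left(-1 - 5\right) + 1\right)}\right) = 24 \left(157 + \frac{2 \left(-7 + \left(-6 + 1\right)\right)}{5 \left(-6 + 1\right)}\right) = 24 \left(157 + \frac{2 \left(-7 - 5\right)}{5 \left(-5\right)}\right) = 24 \left(157 + \frac{2}{5} \left(- \frac{1}{5}\right) \left(-12\right)\right) = 24 \left(157 + \frac{24}{25}\right) = 24 \cdot \frac{3949}{25} = \frac{94776}{25}$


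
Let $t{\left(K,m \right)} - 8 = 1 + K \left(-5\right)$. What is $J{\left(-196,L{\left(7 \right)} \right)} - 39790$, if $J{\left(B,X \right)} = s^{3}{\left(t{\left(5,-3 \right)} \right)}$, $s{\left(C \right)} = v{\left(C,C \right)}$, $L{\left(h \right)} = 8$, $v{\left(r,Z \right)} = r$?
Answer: $-43886$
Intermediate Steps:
$t{\left(K,m \right)} = 9 - 5 K$ ($t{\left(K,m \right)} = 8 + \left(1 + K \left(-5\right)\right) = 8 - \left(-1 + 5 K\right) = 9 - 5 K$)
$s{\left(C \right)} = C$
$J{\left(B,X \right)} = -4096$ ($J{\left(B,X \right)} = \left(9 - 25\right)^{3} = \left(-16\right)^{3} = -4096$)
$J{\left(-196,L{\left(7 \right)} \right)} - 39790 = -4096 - 39790 = -43886$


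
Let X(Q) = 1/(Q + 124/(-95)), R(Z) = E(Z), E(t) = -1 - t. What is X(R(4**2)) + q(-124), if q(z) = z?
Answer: -215731/1739 ≈ -124.05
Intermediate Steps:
R(Z) = -1 - Z
X(Q) = 1/(-124/95 + Q) (X(Q) = 1/(Q + 124*(-1/95)) = 1/(Q - 124/95) = 1/(-124/95 + Q))
X(R(4**2)) + q(-124) = 95/(-124 + 95*(-1 - 1*4**2)) - 124 = 95/(-124 + 95*(-1 - 1*16)) - 124 = 95/(-124 + 95*(-1 - 16)) - 124 = 95/(-124 + 95*(-17)) - 124 = 95/(-124 - 1615) - 124 = 95/(-1739) - 124 = 95*(-1/1739) - 124 = -95/1739 - 124 = -215731/1739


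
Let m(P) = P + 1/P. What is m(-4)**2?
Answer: 289/16 ≈ 18.063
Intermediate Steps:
m(P) = P + 1/P
m(-4)**2 = (-4 + 1/(-4))**2 = (-4 - 1/4)**2 = (-17/4)**2 = 289/16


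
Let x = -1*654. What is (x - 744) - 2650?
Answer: -4048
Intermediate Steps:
x = -654
(x - 744) - 2650 = (-654 - 744) - 2650 = -1398 - 2650 = -4048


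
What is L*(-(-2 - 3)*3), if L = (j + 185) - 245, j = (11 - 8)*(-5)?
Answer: -1125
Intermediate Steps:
j = -15 (j = 3*(-5) = -15)
L = -75 (L = (-15 + 185) - 245 = 170 - 245 = -75)
L*(-(-2 - 3)*3) = -(-75)*(-2 - 3)*3 = -(-75)*(-5*3) = -(-75)*(-15) = -75*15 = -1125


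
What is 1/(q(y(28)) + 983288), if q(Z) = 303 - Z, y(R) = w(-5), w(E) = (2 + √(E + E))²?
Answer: I/(4*√10 + 983597*I) ≈ 1.0167e-6 + 1.3075e-11*I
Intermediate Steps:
w(E) = (2 + √2*√E)² (w(E) = (2 + √(2*E))² = (2 + √2*√E)²)
y(R) = (2 + I*√10)² (y(R) = (2 + √2*√(-5))² = (2 + √2*(I*√5))² = (2 + I*√10)²)
1/(q(y(28)) + 983288) = 1/((303 - (2 + I*√10)²) + 983288) = 1/(983591 - (2 + I*√10)²)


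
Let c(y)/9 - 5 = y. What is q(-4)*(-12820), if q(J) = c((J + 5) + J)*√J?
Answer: -461520*I ≈ -4.6152e+5*I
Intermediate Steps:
c(y) = 45 + 9*y
q(J) = √J*(90 + 18*J) (q(J) = (45 + 9*((J + 5) + J))*√J = (45 + 9*((5 + J) + J))*√J = (45 + 9*(5 + 2*J))*√J = (45 + (45 + 18*J))*√J = (90 + 18*J)*√J = √J*(90 + 18*J))
q(-4)*(-12820) = (18*√(-4)*(5 - 4))*(-12820) = (18*(2*I)*1)*(-12820) = (36*I)*(-12820) = -461520*I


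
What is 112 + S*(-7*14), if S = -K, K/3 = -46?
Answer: -13412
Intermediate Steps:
K = -138 (K = 3*(-46) = -138)
S = 138 (S = -1*(-138) = 138)
112 + S*(-7*14) = 112 + 138*(-7*14) = 112 + 138*(-98) = 112 - 13524 = -13412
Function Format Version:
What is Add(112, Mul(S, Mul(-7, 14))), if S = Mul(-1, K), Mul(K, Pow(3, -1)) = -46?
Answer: -13412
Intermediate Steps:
K = -138 (K = Mul(3, -46) = -138)
S = 138 (S = Mul(-1, -138) = 138)
Add(112, Mul(S, Mul(-7, 14))) = Add(112, Mul(138, Mul(-7, 14))) = Add(112, Mul(138, -98)) = Add(112, -13524) = -13412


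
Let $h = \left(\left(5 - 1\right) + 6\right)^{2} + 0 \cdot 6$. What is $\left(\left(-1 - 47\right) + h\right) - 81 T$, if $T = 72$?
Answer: $-5780$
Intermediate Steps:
$h = 100$ ($h = \left(4 + 6\right)^{2} + 0 = 10^{2} + 0 = 100 + 0 = 100$)
$\left(\left(-1 - 47\right) + h\right) - 81 T = \left(\left(-1 - 47\right) + 100\right) - 5832 = \left(-48 + 100\right) - 5832 = 52 - 5832 = -5780$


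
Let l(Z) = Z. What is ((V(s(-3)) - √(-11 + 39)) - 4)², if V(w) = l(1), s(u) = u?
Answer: 37 + 12*√7 ≈ 68.749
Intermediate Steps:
V(w) = 1
((V(s(-3)) - √(-11 + 39)) - 4)² = ((1 - √(-11 + 39)) - 4)² = ((1 - √28) - 4)² = ((1 - 2*√7) - 4)² = (-3 - 2*√7)²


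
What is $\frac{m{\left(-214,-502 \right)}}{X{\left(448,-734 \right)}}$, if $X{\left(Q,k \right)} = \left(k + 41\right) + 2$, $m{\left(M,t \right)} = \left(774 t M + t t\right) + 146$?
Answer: $- \frac{83401422}{691} \approx -1.207 \cdot 10^{5}$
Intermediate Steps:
$m{\left(M,t \right)} = 146 + t^{2} + 774 M t$ ($m{\left(M,t \right)} = \left(774 M t + t^{2}\right) + 146 = \left(t^{2} + 774 M t\right) + 146 = 146 + t^{2} + 774 M t$)
$X{\left(Q,k \right)} = 43 + k$ ($X{\left(Q,k \right)} = \left(41 + k\right) + 2 = 43 + k$)
$\frac{m{\left(-214,-502 \right)}}{X{\left(448,-734 \right)}} = \frac{146 + \left(-502\right)^{2} + 774 \left(-214\right) \left(-502\right)}{43 - 734} = \frac{146 + 252004 + 83149272}{-691} = 83401422 \left(- \frac{1}{691}\right) = - \frac{83401422}{691}$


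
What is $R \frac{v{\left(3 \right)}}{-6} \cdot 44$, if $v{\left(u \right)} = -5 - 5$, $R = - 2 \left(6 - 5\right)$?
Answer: $- \frac{440}{3} \approx -146.67$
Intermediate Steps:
$R = -2$ ($R = \left(-2\right) 1 = -2$)
$v{\left(u \right)} = -10$
$R \frac{v{\left(3 \right)}}{-6} \cdot 44 = - 2 \left(- \frac{10}{-6}\right) 44 = - 2 \left(\left(-10\right) \left(- \frac{1}{6}\right)\right) 44 = \left(-2\right) \frac{5}{3} \cdot 44 = \left(- \frac{10}{3}\right) 44 = - \frac{440}{3}$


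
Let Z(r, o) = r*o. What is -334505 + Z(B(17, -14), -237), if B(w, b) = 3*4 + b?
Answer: -334031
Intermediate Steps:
B(w, b) = 12 + b
Z(r, o) = o*r
-334505 + Z(B(17, -14), -237) = -334505 - 237*(12 - 14) = -334505 - 237*(-2) = -334505 + 474 = -334031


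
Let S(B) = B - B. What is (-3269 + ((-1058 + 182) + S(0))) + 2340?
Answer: -1805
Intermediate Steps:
S(B) = 0
(-3269 + ((-1058 + 182) + S(0))) + 2340 = (-3269 + ((-1058 + 182) + 0)) + 2340 = (-3269 + (-876 + 0)) + 2340 = (-3269 - 876) + 2340 = -4145 + 2340 = -1805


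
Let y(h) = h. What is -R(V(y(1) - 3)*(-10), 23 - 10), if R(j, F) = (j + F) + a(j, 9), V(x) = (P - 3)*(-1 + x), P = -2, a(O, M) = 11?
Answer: 126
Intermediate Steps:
V(x) = 5 - 5*x (V(x) = (-2 - 3)*(-1 + x) = -5*(-1 + x) = 5 - 5*x)
R(j, F) = 11 + F + j (R(j, F) = (j + F) + 11 = (F + j) + 11 = 11 + F + j)
-R(V(y(1) - 3)*(-10), 23 - 10) = -(11 + (23 - 10) + (5 - 5*(1 - 3))*(-10)) = -(11 + 13 + (5 - 5*(-2))*(-10)) = -(11 + 13 + (5 + 10)*(-10)) = -(11 + 13 + 15*(-10)) = -(11 + 13 - 150) = -1*(-126) = 126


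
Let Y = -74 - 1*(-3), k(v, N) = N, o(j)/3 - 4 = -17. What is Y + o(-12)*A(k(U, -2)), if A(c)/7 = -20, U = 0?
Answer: 5389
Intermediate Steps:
o(j) = -39 (o(j) = 12 + 3*(-17) = 12 - 51 = -39)
Y = -71 (Y = -74 + 3 = -71)
A(c) = -140 (A(c) = 7*(-20) = -140)
Y + o(-12)*A(k(U, -2)) = -71 - 39*(-140) = -71 + 5460 = 5389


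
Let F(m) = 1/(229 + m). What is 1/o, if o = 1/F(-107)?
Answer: 1/122 ≈ 0.0081967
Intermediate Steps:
o = 122 (o = 1/(1/(229 - 107)) = 1/(1/122) = 122)
1/o = 1/122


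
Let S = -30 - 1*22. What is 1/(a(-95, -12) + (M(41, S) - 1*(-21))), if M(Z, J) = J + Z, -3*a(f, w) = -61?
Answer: 3/91 ≈ 0.032967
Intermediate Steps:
a(f, w) = 61/3 (a(f, w) = -⅓*(-61) = 61/3)
S = -52 (S = -30 - 22 = -52)
1/(a(-95, -12) + (M(41, S) - 1*(-21))) = 1/(61/3 + ((-52 + 41) - 1*(-21))) = 1/(61/3 + (-11 + 21)) = 1/(61/3 + 10) = 1/(91/3) = 3/91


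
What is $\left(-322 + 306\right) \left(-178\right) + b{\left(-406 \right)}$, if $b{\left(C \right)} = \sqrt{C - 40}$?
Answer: $2848 + i \sqrt{446} \approx 2848.0 + 21.119 i$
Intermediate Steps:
$b{\left(C \right)} = \sqrt{-40 + C}$ ($b{\left(C \right)} = \sqrt{C + \left(-40 + 0\right)} = \sqrt{C - 40} = \sqrt{-40 + C}$)
$\left(-322 + 306\right) \left(-178\right) + b{\left(-406 \right)} = \left(-322 + 306\right) \left(-178\right) + \sqrt{-40 - 406} = \left(-16\right) \left(-178\right) + \sqrt{-446} = 2848 + i \sqrt{446}$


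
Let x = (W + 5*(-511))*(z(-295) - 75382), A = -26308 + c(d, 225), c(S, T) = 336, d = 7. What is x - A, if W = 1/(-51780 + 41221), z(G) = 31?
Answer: 2033112052694/10559 ≈ 1.9255e+8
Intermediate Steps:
W = -1/10559 (W = 1/(-10559) = -1/10559 ≈ -9.4706e-5)
A = -25972 (A = -26308 + 336 = -25972)
x = 2032837814346/10559 (x = (-1/10559 + 5*(-511))*(31 - 75382) = (-1/10559 - 2555)*(-75351) = -26978246/10559*(-75351) = 2032837814346/10559 ≈ 1.9252e+8)
x - A = 2032837814346/10559 - 1*(-25972) = 2032837814346/10559 + 25972 = 2033112052694/10559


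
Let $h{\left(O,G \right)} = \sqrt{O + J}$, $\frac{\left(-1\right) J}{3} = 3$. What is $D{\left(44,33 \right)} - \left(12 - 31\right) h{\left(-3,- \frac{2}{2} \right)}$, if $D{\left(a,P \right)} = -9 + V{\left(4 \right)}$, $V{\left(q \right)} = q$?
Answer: $-5 + 38 i \sqrt{3} \approx -5.0 + 65.818 i$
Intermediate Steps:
$J = -9$ ($J = \left(-3\right) 3 = -9$)
$D{\left(a,P \right)} = -5$ ($D{\left(a,P \right)} = -9 + 4 = -5$)
$h{\left(O,G \right)} = \sqrt{-9 + O}$ ($h{\left(O,G \right)} = \sqrt{O - 9} = \sqrt{-9 + O}$)
$D{\left(44,33 \right)} - \left(12 - 31\right) h{\left(-3,- \frac{2}{2} \right)} = -5 - \left(12 - 31\right) \sqrt{-9 - 3} = -5 - - 19 \sqrt{-12} = -5 - - 19 \cdot 2 i \sqrt{3} = -5 - - 38 i \sqrt{3} = -5 + 38 i \sqrt{3}$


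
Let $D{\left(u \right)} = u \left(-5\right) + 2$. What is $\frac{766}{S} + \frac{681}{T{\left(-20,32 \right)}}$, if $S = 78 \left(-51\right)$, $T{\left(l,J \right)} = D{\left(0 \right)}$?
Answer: $\frac{1353743}{3978} \approx 340.31$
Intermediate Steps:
$D{\left(u \right)} = 2 - 5 u$ ($D{\left(u \right)} = - 5 u + 2 = 2 - 5 u$)
$T{\left(l,J \right)} = 2$ ($T{\left(l,J \right)} = 2 - 0 = 2 + 0 = 2$)
$S = -3978$
$\frac{766}{S} + \frac{681}{T{\left(-20,32 \right)}} = \frac{766}{-3978} + \frac{681}{2} = 766 \left(- \frac{1}{3978}\right) + 681 \cdot \frac{1}{2} = - \frac{383}{1989} + \frac{681}{2} = \frac{1353743}{3978}$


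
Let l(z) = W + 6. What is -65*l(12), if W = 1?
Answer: -455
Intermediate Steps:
l(z) = 7 (l(z) = 1 + 6 = 7)
-65*l(12) = -65*7 = -455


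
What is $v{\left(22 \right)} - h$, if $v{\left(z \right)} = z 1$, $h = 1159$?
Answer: $-1137$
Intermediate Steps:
$v{\left(z \right)} = z$
$v{\left(22 \right)} - h = 22 - 1159 = -1137$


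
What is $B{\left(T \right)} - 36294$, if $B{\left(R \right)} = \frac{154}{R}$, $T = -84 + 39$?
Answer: $- \frac{1633384}{45} \approx -36297.0$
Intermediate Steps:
$T = -45$
$B{\left(T \right)} - 36294 = \frac{154}{-45} - 36294 = 154 \left(- \frac{1}{45}\right) - 36294 = - \frac{154}{45} - 36294 = - \frac{1633384}{45}$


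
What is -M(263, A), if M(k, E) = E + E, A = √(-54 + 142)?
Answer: -4*√22 ≈ -18.762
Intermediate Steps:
A = 2*√22 (A = √88 = 2*√22 ≈ 9.3808)
M(k, E) = 2*E
-M(263, A) = -2*2*√22 = -4*√22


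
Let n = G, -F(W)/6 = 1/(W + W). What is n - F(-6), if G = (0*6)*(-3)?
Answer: -1/2 ≈ -0.50000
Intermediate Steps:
F(W) = -3/W (F(W) = -6/(W + W) = -6*1/(2*W) = -3/W)
G = 0 (G = 0*(-3) = 0)
n = 0
n - F(-6) = 0 - (-3)/(-6) = 0 - (-3)*(-1)/6 = 0 - 1*1/2 = 0 - 1/2 = -1/2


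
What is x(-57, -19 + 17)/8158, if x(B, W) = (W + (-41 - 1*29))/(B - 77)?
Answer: 18/273293 ≈ 6.5863e-5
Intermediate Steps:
x(B, W) = (-70 + W)/(-77 + B) (x(B, W) = (W + (-41 - 29))/(-77 + B) = (W - 70)/(-77 + B) = (-70 + W)/(-77 + B))
x(-57, -19 + 17)/8158 = ((-70 + (-19 + 17))/(-77 - 57))/8158 = ((-70 - 2)/(-134))*(1/8158) = -1/134*(-72)*(1/8158) = (36/67)*(1/8158) = 18/273293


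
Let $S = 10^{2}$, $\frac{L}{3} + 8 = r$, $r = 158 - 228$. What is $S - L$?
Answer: $334$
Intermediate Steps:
$r = -70$ ($r = 158 - 228 = -70$)
$L = -234$ ($L = -24 + 3 \left(-70\right) = -24 - 210 = -234$)
$S = 100$
$S - L = 100 - -234 = 100 + 234 = 334$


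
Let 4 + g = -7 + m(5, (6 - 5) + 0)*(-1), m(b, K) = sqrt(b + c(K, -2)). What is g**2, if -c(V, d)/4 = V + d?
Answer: 196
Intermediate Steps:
c(V, d) = -4*V - 4*d (c(V, d) = -4*(V + d) = -4*V - 4*d)
m(b, K) = sqrt(8 + b - 4*K) (m(b, K) = sqrt(b + (-4*K - 4*(-2))) = sqrt(b + (-4*K + 8)) = sqrt(b + (8 - 4*K)) = sqrt(8 + b - 4*K))
g = -14 (g = -4 + (-7 + sqrt(8 + 5 - 4*((6 - 5) + 0))*(-1)) = -4 + (-7 + sqrt(8 + 5 - 4*(1 + 0))*(-1)) = -4 + (-7 + sqrt(8 + 5 - 4*1)*(-1)) = -4 + (-7 + sqrt(8 + 5 - 4)*(-1)) = -4 + (-7 + sqrt(9)*(-1)) = -4 + (-7 + 3*(-1)) = -4 + (-7 - 3) = -4 - 10 = -14)
g**2 = (-14)**2 = 196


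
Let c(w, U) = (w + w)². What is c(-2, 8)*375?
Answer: 6000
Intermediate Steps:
c(w, U) = 4*w² (c(w, U) = (2*w)² = 4*w²)
c(-2, 8)*375 = (4*(-2)²)*375 = (4*4)*375 = 16*375 = 6000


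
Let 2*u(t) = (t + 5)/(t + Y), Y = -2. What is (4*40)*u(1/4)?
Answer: -240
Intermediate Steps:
u(t) = (5 + t)/(2*(-2 + t)) (u(t) = ((t + 5)/(t - 2))/2 = ((5 + t)/(-2 + t))/2 = (5 + t)/(2*(-2 + t)))
(4*40)*u(1/4) = (4*40)*((5 + 1/4)/(2*(-2 + 1/4))) = 160*((5 + 1/4)/(2*(-2 + 1/4))) = 160*((1/2)*(21/4)/(-7/4)) = 160*((1/2)*(-4/7)*(21/4)) = 160*(-3/2) = -240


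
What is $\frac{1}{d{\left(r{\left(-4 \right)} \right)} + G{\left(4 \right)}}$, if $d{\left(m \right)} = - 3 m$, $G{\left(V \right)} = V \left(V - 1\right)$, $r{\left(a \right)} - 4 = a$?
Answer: $\frac{1}{12} \approx 0.083333$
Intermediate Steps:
$r{\left(a \right)} = 4 + a$
$G{\left(V \right)} = V \left(-1 + V\right)$
$\frac{1}{d{\left(r{\left(-4 \right)} \right)} + G{\left(4 \right)}} = \frac{1}{- 3 \left(4 - 4\right) + 4 \left(-1 + 4\right)} = \frac{1}{\left(-3\right) 0 + 4 \cdot 3} = \frac{1}{0 + 12} = \frac{1}{12}$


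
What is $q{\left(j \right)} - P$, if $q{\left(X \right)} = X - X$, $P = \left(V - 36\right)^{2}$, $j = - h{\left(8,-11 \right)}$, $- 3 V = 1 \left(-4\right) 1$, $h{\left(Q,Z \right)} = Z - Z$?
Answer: $- \frac{10816}{9} \approx -1201.8$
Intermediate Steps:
$h{\left(Q,Z \right)} = 0$
$V = \frac{4}{3}$ ($V = - \frac{1 \left(-4\right) 1}{3} = - \frac{\left(-4\right) 1}{3} = \left(- \frac{1}{3}\right) \left(-4\right) = \frac{4}{3} \approx 1.3333$)
$j = 0$ ($j = \left(-1\right) 0 = 0$)
$P = \frac{10816}{9}$ ($P = \left(\frac{4}{3} - 36\right)^{2} = \left(- \frac{104}{3}\right)^{2} = \frac{10816}{9} \approx 1201.8$)
$q{\left(X \right)} = 0$
$q{\left(j \right)} - P = 0 - \frac{10816}{9} = - \frac{10816}{9}$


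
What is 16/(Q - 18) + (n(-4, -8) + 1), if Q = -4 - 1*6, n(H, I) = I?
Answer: -53/7 ≈ -7.5714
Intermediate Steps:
Q = -10 (Q = -4 - 6 = -10)
16/(Q - 18) + (n(-4, -8) + 1) = 16/(-10 - 18) + (-8 + 1) = 16/(-28) - 7 = -1/28*16 - 7 = -4/7 - 7 = -53/7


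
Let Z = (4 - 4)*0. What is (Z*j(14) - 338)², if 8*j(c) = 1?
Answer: 114244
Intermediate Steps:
j(c) = ⅛ (j(c) = (⅛)*1 = ⅛)
Z = 0 (Z = 0*0 = 0)
(Z*j(14) - 338)² = (0*(⅛) - 338)² = (0 - 338)² = (-338)² = 114244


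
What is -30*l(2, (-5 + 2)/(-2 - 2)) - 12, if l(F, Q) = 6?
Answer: -192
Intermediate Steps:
-30*l(2, (-5 + 2)/(-2 - 2)) - 12 = -30*6 - 12 = -6*30 - 12 = -180 - 12 = -192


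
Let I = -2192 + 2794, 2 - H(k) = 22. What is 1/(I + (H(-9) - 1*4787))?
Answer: -1/4205 ≈ -0.00023781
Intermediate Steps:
H(k) = -20 (H(k) = 2 - 1*22 = 2 - 22 = -20)
I = 602
1/(I + (H(-9) - 1*4787)) = 1/(602 + (-20 - 1*4787)) = 1/(602 + (-20 - 4787)) = 1/(602 - 4807) = 1/(-4205) = -1/4205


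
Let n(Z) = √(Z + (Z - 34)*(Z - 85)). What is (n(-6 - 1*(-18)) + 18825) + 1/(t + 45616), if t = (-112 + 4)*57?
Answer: 742834501/39460 + √1618 ≈ 18865.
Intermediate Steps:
t = -6156 (t = -108*57 = -6156)
n(Z) = √(Z + (-85 + Z)*(-34 + Z)) (n(Z) = √(Z + (-34 + Z)*(-85 + Z)) = √(Z + (-85 + Z)*(-34 + Z)))
(n(-6 - 1*(-18)) + 18825) + 1/(t + 45616) = (√(2890 + (-6 - 1*(-18))² - 118*(-6 - 1*(-18))) + 18825) + 1/(-6156 + 45616) = (√(2890 + (-6 + 18)² - 118*(-6 + 18)) + 18825) + 1/39460 = (√(2890 + 12² - 118*12) + 18825) + 1/39460 = (√(2890 + 144 - 1416) + 18825) + 1/39460 = (√1618 + 18825) + 1/39460 = (18825 + √1618) + 1/39460 = 742834501/39460 + √1618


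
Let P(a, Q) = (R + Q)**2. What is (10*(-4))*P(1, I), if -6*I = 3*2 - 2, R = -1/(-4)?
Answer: -125/18 ≈ -6.9444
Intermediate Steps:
R = 1/4 (R = -1*(-1/4) = 1/4 ≈ 0.25000)
I = -2/3 (I = -(3*2 - 2)/6 = -(6 - 2)/6 = -1/6*4 = -2/3 ≈ -0.66667)
P(a, Q) = (1/4 + Q)**2
(10*(-4))*P(1, I) = (10*(-4))*((1 + 4*(-2/3))**2/16) = -5*(1 - 8/3)**2/2 = -5*(-5/3)**2/2 = -5*25/(2*9) = -40*25/144 = -125/18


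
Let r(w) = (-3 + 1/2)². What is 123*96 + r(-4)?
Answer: 47257/4 ≈ 11814.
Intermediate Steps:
r(w) = 25/4 (r(w) = (-3 + 1*(½))² = (-3 + ½)² = (-5/2)² = 25/4)
123*96 + r(-4) = 123*96 + 25/4 = 11808 + 25/4 = 47257/4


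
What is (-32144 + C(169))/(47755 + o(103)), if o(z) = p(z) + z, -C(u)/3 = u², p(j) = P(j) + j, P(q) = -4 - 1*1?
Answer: -117827/47956 ≈ -2.4570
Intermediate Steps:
P(q) = -5 (P(q) = -4 - 1 = -5)
p(j) = -5 + j
C(u) = -3*u²
o(z) = -5 + 2*z (o(z) = (-5 + z) + z = -5 + 2*z)
(-32144 + C(169))/(47755 + o(103)) = (-32144 - 3*169²)/(47755 + (-5 + 2*103)) = (-32144 - 3*28561)/(47755 + (-5 + 206)) = (-32144 - 85683)/(47755 + 201) = -117827/47956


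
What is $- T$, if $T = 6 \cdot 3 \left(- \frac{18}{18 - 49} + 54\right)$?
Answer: $- \frac{30456}{31} \approx -982.45$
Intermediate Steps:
$T = \frac{30456}{31}$ ($T = 18 \left(- \frac{18}{-31} + 54\right) = 18 \left(\left(-18\right) \left(- \frac{1}{31}\right) + 54\right) = 18 \left(\frac{18}{31} + 54\right) = 18 \cdot \frac{1692}{31} = \frac{30456}{31} \approx 982.45$)
$- T = \left(-1\right) \frac{30456}{31} = - \frac{30456}{31}$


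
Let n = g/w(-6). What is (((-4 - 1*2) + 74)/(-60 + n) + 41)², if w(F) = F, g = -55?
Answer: 146337409/93025 ≈ 1573.1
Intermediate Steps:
n = 55/6 (n = -55/(-6) = -55*(-⅙) = 55/6 ≈ 9.1667)
(((-4 - 1*2) + 74)/(-60 + n) + 41)² = (((-4 - 1*2) + 74)/(-60 + 55/6) + 41)² = (((-4 - 2) + 74)/(-305/6) + 41)² = ((-6 + 74)*(-6/305) + 41)² = (68*(-6/305) + 41)² = (-408/305 + 41)² = (12097/305)² = 146337409/93025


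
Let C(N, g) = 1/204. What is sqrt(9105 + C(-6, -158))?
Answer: sqrt(94728471)/102 ≈ 95.420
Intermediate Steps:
C(N, g) = 1/204
sqrt(9105 + C(-6, -158)) = sqrt(9105 + 1/204) = sqrt(1857421/204) = sqrt(94728471)/102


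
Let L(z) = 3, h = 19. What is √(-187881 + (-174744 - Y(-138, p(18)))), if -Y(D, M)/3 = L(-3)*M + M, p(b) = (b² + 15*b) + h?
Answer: I*√355269 ≈ 596.04*I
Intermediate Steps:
p(b) = 19 + b² + 15*b (p(b) = (b² + 15*b) + 19 = 19 + b² + 15*b)
Y(D, M) = -12*M (Y(D, M) = -3*(3*M + M) = -12*M)
√(-187881 + (-174744 - Y(-138, p(18)))) = √(-187881 + (-174744 - (-12)*(19 + 18² + 15*18))) = √(-187881 + (-174744 - (-12)*(19 + 324 + 270))) = √(-187881 + (-174744 - (-12)*613)) = √(-187881 + (-174744 - 1*(-7356))) = √(-187881 + (-174744 + 7356)) = √(-187881 - 167388) = √(-355269) = I*√355269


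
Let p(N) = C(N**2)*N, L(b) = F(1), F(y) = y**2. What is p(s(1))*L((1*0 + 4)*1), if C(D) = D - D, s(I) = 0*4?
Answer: 0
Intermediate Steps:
s(I) = 0
C(D) = 0
L(b) = 1 (L(b) = 1**2 = 1)
p(N) = 0 (p(N) = 0*N = 0)
p(s(1))*L((1*0 + 4)*1) = 0*1 = 0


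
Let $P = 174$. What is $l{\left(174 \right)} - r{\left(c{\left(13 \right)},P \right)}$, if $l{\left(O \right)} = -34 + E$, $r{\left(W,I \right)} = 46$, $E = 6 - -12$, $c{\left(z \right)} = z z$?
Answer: $-62$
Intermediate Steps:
$c{\left(z \right)} = z^{2}$
$E = 18$ ($E = 6 + 12 = 18$)
$l{\left(O \right)} = -16$ ($l{\left(O \right)} = -34 + 18 = -16$)
$l{\left(174 \right)} - r{\left(c{\left(13 \right)},P \right)} = -16 - 46 = -62$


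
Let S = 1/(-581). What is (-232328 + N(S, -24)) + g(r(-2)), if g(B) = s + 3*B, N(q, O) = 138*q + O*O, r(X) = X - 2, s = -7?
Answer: -134659089/581 ≈ -2.3177e+5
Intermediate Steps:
r(X) = -2 + X
S = -1/581 ≈ -0.0017212
N(q, O) = O² + 138*q (N(q, O) = 138*q + O² = O² + 138*q)
g(B) = -7 + 3*B
(-232328 + N(S, -24)) + g(r(-2)) = (-232328 + ((-24)² + 138*(-1/581))) + (-7 + 3*(-2 - 2)) = (-232328 + (576 - 138/581)) + (-7 + 3*(-4)) = (-232328 + 334518/581) + (-7 - 12) = -134648050/581 - 19 = -134659089/581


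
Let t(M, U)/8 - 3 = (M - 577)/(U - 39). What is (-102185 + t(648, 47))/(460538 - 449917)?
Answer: -102090/10621 ≈ -9.6121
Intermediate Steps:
t(M, U) = 24 + 8*(-577 + M)/(-39 + U) (t(M, U) = 24 + 8*((M - 577)/(U - 39)) = 24 + 8*((-577 + M)/(-39 + U)) = 24 + 8*(-577 + M)/(-39 + U))
(-102185 + t(648, 47))/(460538 - 449917) = (-102185 + 8*(-694 + 648 + 3*47)/(-39 + 47))/(460538 - 449917) = (-102185 + 8*(-694 + 648 + 141)/8)/10621 = (-102185 + 8*(1/8)*95)*(1/10621) = (-102185 + 95)*(1/10621) = -102090*1/10621 = -102090/10621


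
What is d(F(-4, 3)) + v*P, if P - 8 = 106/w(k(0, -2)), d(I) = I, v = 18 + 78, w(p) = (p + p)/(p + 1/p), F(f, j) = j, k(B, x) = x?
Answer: 7131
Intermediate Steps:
w(p) = 2*p/(p + 1/p) (w(p) = (2*p)/(p + 1/p) = 2*p/(p + 1/p))
v = 96
P = 297/4 (P = 8 + 106/((2*(-2)**2/(1 + (-2)**2))) = 8 + 106/((2*4/(1 + 4))) = 8 + 106/((2*4/5)) = 8 + 106/((2*4*(1/5))) = 8 + 106/(8/5) = 8 + 106*(5/8) = 8 + 265/4 = 297/4 ≈ 74.250)
d(F(-4, 3)) + v*P = 3 + 96*(297/4) = 3 + 7128 = 7131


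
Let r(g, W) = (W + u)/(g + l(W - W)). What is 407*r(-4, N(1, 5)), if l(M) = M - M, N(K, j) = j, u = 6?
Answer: -4477/4 ≈ -1119.3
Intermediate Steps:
l(M) = 0
r(g, W) = (6 + W)/g (r(g, W) = (W + 6)/(g + 0) = (6 + W)/g)
407*r(-4, N(1, 5)) = 407*((6 + 5)/(-4)) = 407*(-¼*11) = 407*(-11/4) = -4477/4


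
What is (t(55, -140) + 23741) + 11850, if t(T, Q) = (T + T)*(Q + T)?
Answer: 26241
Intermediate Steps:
t(T, Q) = 2*T*(Q + T) (t(T, Q) = (2*T)*(Q + T) = 2*T*(Q + T))
(t(55, -140) + 23741) + 11850 = (2*55*(-140 + 55) + 23741) + 11850 = (2*55*(-85) + 23741) + 11850 = (-9350 + 23741) + 11850 = 14391 + 11850 = 26241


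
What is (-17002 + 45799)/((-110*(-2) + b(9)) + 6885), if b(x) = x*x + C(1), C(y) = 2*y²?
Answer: 9599/2396 ≈ 4.0063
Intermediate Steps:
b(x) = 2 + x² (b(x) = x*x + 2*1² = x² + 2*1 = x² + 2 = 2 + x²)
(-17002 + 45799)/((-110*(-2) + b(9)) + 6885) = (-17002 + 45799)/((-110*(-2) + (2 + 9²)) + 6885) = 28797/((220 + (2 + 81)) + 6885) = 28797/((220 + 83) + 6885) = 28797/(303 + 6885) = 28797/7188 = 28797*(1/7188) = 9599/2396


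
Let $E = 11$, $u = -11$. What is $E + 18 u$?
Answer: $-187$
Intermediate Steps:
$E + 18 u = 11 + 18 \left(-11\right) = 11 - 198 = -187$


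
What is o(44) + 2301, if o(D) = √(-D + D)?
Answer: 2301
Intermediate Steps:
o(D) = 0 (o(D) = √0 = 0)
o(44) + 2301 = 0 + 2301 = 2301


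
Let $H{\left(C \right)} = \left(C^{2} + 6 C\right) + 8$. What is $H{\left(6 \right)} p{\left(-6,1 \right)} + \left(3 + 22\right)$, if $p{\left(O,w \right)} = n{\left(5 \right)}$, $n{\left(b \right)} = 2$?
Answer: $185$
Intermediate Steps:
$H{\left(C \right)} = 8 + C^{2} + 6 C$
$p{\left(O,w \right)} = 2$
$H{\left(6 \right)} p{\left(-6,1 \right)} + \left(3 + 22\right) = \left(8 + 6^{2} + 6 \cdot 6\right) 2 + \left(3 + 22\right) = \left(8 + 36 + 36\right) 2 + 25 = 80 \cdot 2 + 25 = 160 + 25 = 185$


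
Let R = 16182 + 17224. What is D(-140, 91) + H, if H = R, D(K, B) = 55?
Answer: 33461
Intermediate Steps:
R = 33406
H = 33406
D(-140, 91) + H = 55 + 33406 = 33461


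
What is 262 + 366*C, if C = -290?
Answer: -105878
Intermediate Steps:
262 + 366*C = 262 + 366*(-290) = 262 - 106140 = -105878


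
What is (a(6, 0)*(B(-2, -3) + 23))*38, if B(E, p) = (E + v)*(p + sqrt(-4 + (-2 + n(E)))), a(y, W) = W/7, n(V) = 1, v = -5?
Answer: 0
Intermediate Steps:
a(y, W) = W/7 (a(y, W) = W*(1/7) = W/7)
B(E, p) = (-5 + E)*(p + I*sqrt(5)) (B(E, p) = (E - 5)*(p + sqrt(-4 + (-2 + 1))) = (-5 + E)*(p + sqrt(-4 - 1)) = (-5 + E)*(p + sqrt(-5)) = (-5 + E)*(p + I*sqrt(5)))
(a(6, 0)*(B(-2, -3) + 23))*38 = (((1/7)*0)*((-5*(-3) - 2*(-3) - 5*I*sqrt(5) + I*(-2)*sqrt(5)) + 23))*38 = (0*((15 + 6 - 5*I*sqrt(5) - 2*I*sqrt(5)) + 23))*38 = (0*((21 - 7*I*sqrt(5)) + 23))*38 = (0*(44 - 7*I*sqrt(5)))*38 = 0*38 = 0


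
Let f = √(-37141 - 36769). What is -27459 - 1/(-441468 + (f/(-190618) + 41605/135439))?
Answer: (-3719019501*√73910 + 312961771175416666412*I)/(-11397420561609446*I + 135439*√73910) ≈ -27459.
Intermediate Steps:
f = I*√73910 (f = √(-73910) = I*√73910 ≈ 271.86*I)
-27459 - 1/(-441468 + (f/(-190618) + 41605/135439)) = -27459 - 1/(-441468 + ((I*√73910)/(-190618) + 41605/135439)) = -27459 - 1/(-441468 + ((I*√73910)*(-1/190618) + 41605*(1/135439))) = -27459 - 1/(-441468 + (-I*√73910/190618 + 41605/135439)) = -27459 - 1/(-441468 + (41605/135439 - I*√73910/190618)) = -27459 - 1/(-59791942847/135439 - I*√73910/190618)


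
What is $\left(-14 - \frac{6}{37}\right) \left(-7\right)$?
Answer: $\frac{3668}{37} \approx 99.135$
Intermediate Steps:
$\left(-14 - \frac{6}{37}\right) \left(-7\right) = \left(- \frac{524}{37}\right) \left(-7\right) = \frac{3668}{37}$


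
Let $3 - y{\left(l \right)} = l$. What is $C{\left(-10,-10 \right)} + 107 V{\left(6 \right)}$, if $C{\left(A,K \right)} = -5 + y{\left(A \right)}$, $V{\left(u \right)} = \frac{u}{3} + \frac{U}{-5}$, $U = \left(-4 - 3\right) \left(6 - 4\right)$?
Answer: $\frac{2608}{5} \approx 521.6$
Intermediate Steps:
$U = -14$ ($U = \left(-7\right) 2 = -14$)
$y{\left(l \right)} = 3 - l$
$V{\left(u \right)} = \frac{14}{5} + \frac{u}{3}$ ($V{\left(u \right)} = \frac{u}{3} - \frac{14}{-5} = u \frac{1}{3} - - \frac{14}{5} = \frac{u}{3} + \frac{14}{5} = \frac{14}{5} + \frac{u}{3}$)
$C{\left(A,K \right)} = -2 - A$ ($C{\left(A,K \right)} = -5 - \left(-3 + A\right) = -2 - A$)
$C{\left(-10,-10 \right)} + 107 V{\left(6 \right)} = \left(-2 - -10\right) + 107 \left(\frac{14}{5} + \frac{1}{3} \cdot 6\right) = \left(-2 + 10\right) + 107 \left(\frac{14}{5} + 2\right) = 8 + 107 \cdot \frac{24}{5} = 8 + \frac{2568}{5} = \frac{2608}{5}$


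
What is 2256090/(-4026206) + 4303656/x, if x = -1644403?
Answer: -10518663386703/3310352612509 ≈ -3.1775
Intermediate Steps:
2256090/(-4026206) + 4303656/x = 2256090/(-4026206) + 4303656/(-1644403) = 2256090*(-1/4026206) + 4303656*(-1/1644403) = -1128045/2013103 - 4303656/1644403 = -10518663386703/3310352612509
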